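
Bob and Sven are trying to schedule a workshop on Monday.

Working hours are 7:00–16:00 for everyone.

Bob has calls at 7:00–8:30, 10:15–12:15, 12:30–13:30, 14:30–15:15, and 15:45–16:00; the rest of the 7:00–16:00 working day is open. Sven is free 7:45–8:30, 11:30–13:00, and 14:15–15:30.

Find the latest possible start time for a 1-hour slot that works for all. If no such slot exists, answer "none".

none

Bob free within 07:00–16:00: 08:30–10:15, 12:15–12:30, 13:30–14:30, 15:15–15:45.
Bob ∩ Sven: 12:15–12:30, 14:15–14:30, 15:15–15:30.
Windows ≥ 60 min: (none).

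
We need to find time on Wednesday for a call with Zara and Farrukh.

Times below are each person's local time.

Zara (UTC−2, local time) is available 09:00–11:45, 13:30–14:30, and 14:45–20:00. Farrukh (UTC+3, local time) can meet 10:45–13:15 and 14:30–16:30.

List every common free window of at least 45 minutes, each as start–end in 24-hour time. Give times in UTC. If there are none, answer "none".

11:30–13:30

Zara → UTC: 11:00–13:45, 15:30–16:30, 16:45–22:00.
Farrukh → UTC: 07:45–10:15, 11:30–13:30.
Zara ∩ Farrukh: 11:30–13:30.
Windows ≥ 45 min: 11:30–13:30.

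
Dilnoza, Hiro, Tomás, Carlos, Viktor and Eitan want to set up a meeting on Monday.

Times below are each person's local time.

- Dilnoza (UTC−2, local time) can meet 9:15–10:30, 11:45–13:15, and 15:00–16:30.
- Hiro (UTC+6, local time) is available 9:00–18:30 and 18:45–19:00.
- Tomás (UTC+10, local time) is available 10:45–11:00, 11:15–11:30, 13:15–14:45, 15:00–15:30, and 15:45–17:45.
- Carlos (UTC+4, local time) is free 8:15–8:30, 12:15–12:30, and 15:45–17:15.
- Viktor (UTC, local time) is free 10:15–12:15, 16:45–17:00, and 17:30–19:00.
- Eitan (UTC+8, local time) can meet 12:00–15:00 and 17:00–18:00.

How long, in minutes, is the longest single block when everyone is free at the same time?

0 minutes

Dilnoza → UTC: 11:15–12:30, 13:45–15:15, 17:00–18:30.
Hiro → UTC: 03:00–12:30, 12:45–13:00.
Tomás → UTC: 00:45–01:00, 01:15–01:30, 03:15–04:45, 05:00–05:30, 05:45–07:45.
Carlos → UTC: 04:15–04:30, 08:15–08:30, 11:45–13:15.
Viktor → UTC: 10:15–12:15, 16:45–17:00, 17:30–19:00.
Eitan → UTC: 04:00–07:00, 09:00–10:00.
Dilnoza ∩ Hiro: 11:15–12:30.
Dilnoza ∩ Hiro ∩ Tomás: (none).
Dilnoza ∩ Hiro ∩ Tomás ∩ Carlos: (none).
Dilnoza ∩ Hiro ∩ Tomás ∩ Carlos ∩ Viktor: (none).
Dilnoza ∩ Hiro ∩ Tomás ∩ Carlos ∩ Viktor ∩ Eitan: (none).
No common window.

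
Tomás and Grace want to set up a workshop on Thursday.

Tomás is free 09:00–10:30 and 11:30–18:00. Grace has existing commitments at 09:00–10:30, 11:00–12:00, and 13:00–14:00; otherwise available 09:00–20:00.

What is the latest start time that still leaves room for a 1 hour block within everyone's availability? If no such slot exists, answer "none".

17:00

Grace free within 09:00–20:00: 10:30–11:00, 12:00–13:00, 14:00–20:00.
Tomás ∩ Grace: 12:00–13:00, 14:00–18:00.
Windows ≥ 60 min: 12:00–13:00, 14:00–18:00.
Latest start in the last window 14:00–18:00 is 18:00 − 60 min = 17:00.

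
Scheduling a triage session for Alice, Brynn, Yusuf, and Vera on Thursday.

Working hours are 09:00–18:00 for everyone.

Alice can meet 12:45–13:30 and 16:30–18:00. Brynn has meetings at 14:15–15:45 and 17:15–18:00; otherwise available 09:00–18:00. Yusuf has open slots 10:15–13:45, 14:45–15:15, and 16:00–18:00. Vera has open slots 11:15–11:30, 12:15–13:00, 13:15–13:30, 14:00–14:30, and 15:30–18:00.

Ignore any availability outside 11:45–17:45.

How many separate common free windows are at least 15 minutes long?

3

Brynn free within 09:00–18:00: 09:00–14:15, 15:45–17:15.
Alice ∩ Brynn: 12:45–13:30, 16:30–17:15.
Alice ∩ Brynn ∩ Yusuf: 12:45–13:30, 16:30–17:15.
Alice ∩ Brynn ∩ Yusuf ∩ Vera: 12:45–13:00, 13:15–13:30, 16:30–17:15.
Restricted to 11:45–17:45: 12:45–13:00, 13:15–13:30, 16:30–17:15.
Windows ≥ 15 min: 12:45–13:00, 13:15–13:30, 16:30–17:15.
That's 3 windows.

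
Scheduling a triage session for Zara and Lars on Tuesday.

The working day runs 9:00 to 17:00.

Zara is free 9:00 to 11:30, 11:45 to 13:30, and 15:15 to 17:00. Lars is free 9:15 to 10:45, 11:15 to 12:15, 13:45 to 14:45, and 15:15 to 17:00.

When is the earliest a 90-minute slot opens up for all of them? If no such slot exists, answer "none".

Zara ∩ Lars: 09:15–10:45, 11:15–11:30, 11:45–12:15, 15:15–17:00.
Windows ≥ 90 min: 09:15–10:45, 15:15–17:00.
Earliest such window starts at 09:15.

09:15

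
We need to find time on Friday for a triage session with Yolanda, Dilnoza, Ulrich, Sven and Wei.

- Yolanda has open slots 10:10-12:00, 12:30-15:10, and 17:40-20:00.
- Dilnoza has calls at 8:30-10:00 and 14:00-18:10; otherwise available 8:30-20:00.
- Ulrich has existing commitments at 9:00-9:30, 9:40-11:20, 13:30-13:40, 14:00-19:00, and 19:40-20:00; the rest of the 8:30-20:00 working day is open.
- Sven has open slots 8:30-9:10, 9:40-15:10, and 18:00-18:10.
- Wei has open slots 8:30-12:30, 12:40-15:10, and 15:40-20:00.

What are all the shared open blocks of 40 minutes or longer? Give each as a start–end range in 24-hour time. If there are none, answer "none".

Dilnoza free within 08:30–20:00: 10:00–14:00, 18:10–20:00.
Ulrich free within 08:30–20:00: 08:30–09:00, 09:30–09:40, 11:20–13:30, 13:40–14:00, 19:00–19:40.
Yolanda ∩ Dilnoza: 10:10–12:00, 12:30–14:00, 18:10–20:00.
Yolanda ∩ Dilnoza ∩ Ulrich: 11:20–12:00, 12:30–13:30, 13:40–14:00, 19:00–19:40.
Yolanda ∩ Dilnoza ∩ Ulrich ∩ Sven: 11:20–12:00, 12:30–13:30, 13:40–14:00.
Yolanda ∩ Dilnoza ∩ Ulrich ∩ Sven ∩ Wei: 11:20–12:00, 12:40–13:30, 13:40–14:00.
Windows ≥ 40 min: 11:20–12:00, 12:40–13:30.

11:20–12:00, 12:40–13:30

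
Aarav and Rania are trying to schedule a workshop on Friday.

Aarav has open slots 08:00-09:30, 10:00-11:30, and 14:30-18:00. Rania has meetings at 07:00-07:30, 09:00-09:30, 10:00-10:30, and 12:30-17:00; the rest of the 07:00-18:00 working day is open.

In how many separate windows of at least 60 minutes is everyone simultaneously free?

Rania free within 07:00–18:00: 07:30–09:00, 09:30–10:00, 10:30–12:30, 17:00–18:00.
Aarav ∩ Rania: 08:00–09:00, 10:30–11:30, 17:00–18:00.
Windows ≥ 60 min: 08:00–09:00, 10:30–11:30, 17:00–18:00.
That's 3 windows.

3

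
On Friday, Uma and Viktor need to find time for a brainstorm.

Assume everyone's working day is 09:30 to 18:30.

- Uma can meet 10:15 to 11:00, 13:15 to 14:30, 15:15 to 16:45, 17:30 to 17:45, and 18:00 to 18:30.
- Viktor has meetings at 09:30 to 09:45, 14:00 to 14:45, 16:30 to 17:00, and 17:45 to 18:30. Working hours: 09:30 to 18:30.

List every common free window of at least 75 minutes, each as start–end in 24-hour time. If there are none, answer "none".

15:15–16:30

Viktor free within 09:30–18:30: 09:45–14:00, 14:45–16:30, 17:00–17:45.
Uma ∩ Viktor: 10:15–11:00, 13:15–14:00, 15:15–16:30, 17:30–17:45.
Windows ≥ 75 min: 15:15–16:30.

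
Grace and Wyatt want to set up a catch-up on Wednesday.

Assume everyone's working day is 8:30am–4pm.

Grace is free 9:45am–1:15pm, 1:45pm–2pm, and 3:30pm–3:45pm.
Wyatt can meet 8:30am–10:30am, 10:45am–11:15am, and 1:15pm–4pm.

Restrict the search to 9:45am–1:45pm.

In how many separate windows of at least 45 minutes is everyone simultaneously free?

1

Grace ∩ Wyatt: 09:45–10:30, 10:45–11:15, 13:45–14:00, 15:30–15:45.
Restricted to 09:45–13:45: 09:45–10:30, 10:45–11:15.
Windows ≥ 45 min: 09:45–10:30.
That's 1 window.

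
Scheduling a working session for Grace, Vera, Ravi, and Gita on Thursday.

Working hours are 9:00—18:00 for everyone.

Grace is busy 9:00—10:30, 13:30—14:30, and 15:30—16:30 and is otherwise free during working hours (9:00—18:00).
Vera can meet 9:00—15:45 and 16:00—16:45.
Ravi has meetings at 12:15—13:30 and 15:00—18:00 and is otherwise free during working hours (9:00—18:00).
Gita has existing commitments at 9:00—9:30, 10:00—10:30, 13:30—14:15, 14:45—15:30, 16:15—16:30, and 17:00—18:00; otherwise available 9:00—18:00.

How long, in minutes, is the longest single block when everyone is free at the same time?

105 minutes

Grace free within 09:00–18:00: 10:30–13:30, 14:30–15:30, 16:30–18:00.
Ravi free within 09:00–18:00: 09:00–12:15, 13:30–15:00.
Gita free within 09:00–18:00: 09:30–10:00, 10:30–13:30, 14:15–14:45, 15:30–16:15, 16:30–17:00.
Grace ∩ Vera: 10:30–13:30, 14:30–15:30, 16:30–16:45.
Grace ∩ Vera ∩ Ravi: 10:30–12:15, 14:30–15:00.
Grace ∩ Vera ∩ Ravi ∩ Gita: 10:30–12:15, 14:30–14:45.
Common window lengths: 105, 15 min; longest is 105.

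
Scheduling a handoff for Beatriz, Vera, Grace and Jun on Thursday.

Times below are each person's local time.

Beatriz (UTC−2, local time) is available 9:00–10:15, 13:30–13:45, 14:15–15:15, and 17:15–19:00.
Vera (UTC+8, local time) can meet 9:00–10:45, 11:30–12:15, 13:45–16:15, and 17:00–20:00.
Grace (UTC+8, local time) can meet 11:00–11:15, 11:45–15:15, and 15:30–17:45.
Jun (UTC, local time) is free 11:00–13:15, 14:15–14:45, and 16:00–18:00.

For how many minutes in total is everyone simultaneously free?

0 minutes

Beatriz → UTC: 11:00–12:15, 15:30–15:45, 16:15–17:15, 19:15–21:00.
Vera → UTC: 01:00–02:45, 03:30–04:15, 05:45–08:15, 09:00–12:00.
Grace → UTC: 03:00–03:15, 03:45–07:15, 07:30–09:45.
Jun → UTC: 11:00–13:15, 14:15–14:45, 16:00–18:00.
Beatriz ∩ Vera: 11:00–12:00.
Beatriz ∩ Vera ∩ Grace: (none).
Beatriz ∩ Vera ∩ Grace ∩ Jun: (none).
Total common minutes: 0.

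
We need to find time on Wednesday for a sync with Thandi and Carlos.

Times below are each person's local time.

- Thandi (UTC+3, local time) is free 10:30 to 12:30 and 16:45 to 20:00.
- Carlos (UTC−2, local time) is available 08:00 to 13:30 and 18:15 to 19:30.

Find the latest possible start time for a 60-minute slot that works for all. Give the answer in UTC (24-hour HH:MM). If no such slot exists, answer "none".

14:30

Thandi → UTC: 07:30–09:30, 13:45–17:00.
Carlos → UTC: 10:00–15:30, 20:15–21:30.
Thandi ∩ Carlos: 13:45–15:30.
Windows ≥ 60 min: 13:45–15:30.
Latest start in the last window 13:45–15:30 is 15:30 − 60 min = 14:30.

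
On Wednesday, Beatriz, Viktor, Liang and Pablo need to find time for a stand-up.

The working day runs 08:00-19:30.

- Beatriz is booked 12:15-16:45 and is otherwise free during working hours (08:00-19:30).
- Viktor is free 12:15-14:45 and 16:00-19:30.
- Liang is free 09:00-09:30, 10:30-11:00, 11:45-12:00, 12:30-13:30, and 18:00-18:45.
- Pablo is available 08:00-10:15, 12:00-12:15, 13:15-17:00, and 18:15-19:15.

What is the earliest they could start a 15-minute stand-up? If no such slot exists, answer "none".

Beatriz free within 08:00–19:30: 08:00–12:15, 16:45–19:30.
Beatriz ∩ Viktor: 16:45–19:30.
Beatriz ∩ Viktor ∩ Liang: 18:00–18:45.
Beatriz ∩ Viktor ∩ Liang ∩ Pablo: 18:15–18:45.
Windows ≥ 15 min: 18:15–18:45.
Earliest such window starts at 18:15.

18:15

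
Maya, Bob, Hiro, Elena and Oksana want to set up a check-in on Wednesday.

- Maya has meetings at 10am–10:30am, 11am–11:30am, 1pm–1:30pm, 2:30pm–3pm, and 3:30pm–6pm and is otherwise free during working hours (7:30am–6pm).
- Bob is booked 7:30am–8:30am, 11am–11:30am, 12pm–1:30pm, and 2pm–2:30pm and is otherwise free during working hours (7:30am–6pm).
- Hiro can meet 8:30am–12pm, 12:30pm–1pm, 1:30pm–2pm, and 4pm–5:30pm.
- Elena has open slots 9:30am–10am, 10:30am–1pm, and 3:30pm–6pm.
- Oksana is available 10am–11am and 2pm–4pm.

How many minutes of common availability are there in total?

Maya free within 07:30–18:00: 07:30–10:00, 10:30–11:00, 11:30–13:00, 13:30–14:30, 15:00–15:30.
Bob free within 07:30–18:00: 08:30–11:00, 11:30–12:00, 13:30–14:00, 14:30–18:00.
Maya ∩ Bob: 08:30–10:00, 10:30–11:00, 11:30–12:00, 13:30–14:00, 15:00–15:30.
Maya ∩ Bob ∩ Hiro: 08:30–10:00, 10:30–11:00, 11:30–12:00, 13:30–14:00.
Maya ∩ Bob ∩ Hiro ∩ Elena: 09:30–10:00, 10:30–11:00, 11:30–12:00.
Maya ∩ Bob ∩ Hiro ∩ Elena ∩ Oksana: 10:30–11:00.
Total common minutes: 30.

30 minutes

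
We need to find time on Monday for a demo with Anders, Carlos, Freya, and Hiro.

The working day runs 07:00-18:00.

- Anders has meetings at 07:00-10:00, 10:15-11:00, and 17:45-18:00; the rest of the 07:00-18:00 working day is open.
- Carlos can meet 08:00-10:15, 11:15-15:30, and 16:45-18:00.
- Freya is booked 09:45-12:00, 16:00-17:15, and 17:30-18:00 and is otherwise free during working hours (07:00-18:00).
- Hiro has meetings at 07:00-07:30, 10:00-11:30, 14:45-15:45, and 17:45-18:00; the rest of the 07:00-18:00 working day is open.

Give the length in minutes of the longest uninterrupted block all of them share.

Anders free within 07:00–18:00: 10:00–10:15, 11:00–17:45.
Freya free within 07:00–18:00: 07:00–09:45, 12:00–16:00, 17:15–17:30.
Hiro free within 07:00–18:00: 07:30–10:00, 11:30–14:45, 15:45–17:45.
Anders ∩ Carlos: 10:00–10:15, 11:15–15:30, 16:45–17:45.
Anders ∩ Carlos ∩ Freya: 12:00–15:30, 17:15–17:30.
Anders ∩ Carlos ∩ Freya ∩ Hiro: 12:00–14:45, 17:15–17:30.
Common window lengths: 165, 15 min; longest is 165.

165 minutes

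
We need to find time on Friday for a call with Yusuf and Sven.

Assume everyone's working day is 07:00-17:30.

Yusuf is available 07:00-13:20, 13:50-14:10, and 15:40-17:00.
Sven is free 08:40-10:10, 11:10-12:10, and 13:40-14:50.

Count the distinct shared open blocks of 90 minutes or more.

Yusuf ∩ Sven: 08:40–10:10, 11:10–12:10, 13:50–14:10.
Windows ≥ 90 min: 08:40–10:10.
That's 1 window.

1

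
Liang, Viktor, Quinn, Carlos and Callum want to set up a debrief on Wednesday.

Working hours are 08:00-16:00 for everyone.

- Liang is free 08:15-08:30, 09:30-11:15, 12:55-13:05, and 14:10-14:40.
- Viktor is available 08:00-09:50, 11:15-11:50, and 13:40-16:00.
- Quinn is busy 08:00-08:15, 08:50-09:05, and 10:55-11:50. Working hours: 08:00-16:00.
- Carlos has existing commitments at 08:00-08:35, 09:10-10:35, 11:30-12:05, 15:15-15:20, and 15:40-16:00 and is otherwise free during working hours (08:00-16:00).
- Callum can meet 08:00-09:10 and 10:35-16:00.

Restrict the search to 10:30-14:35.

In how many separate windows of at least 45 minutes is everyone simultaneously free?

0

Quinn free within 08:00–16:00: 08:15–08:50, 09:05–10:55, 11:50–16:00.
Carlos free within 08:00–16:00: 08:35–09:10, 10:35–11:30, 12:05–15:15, 15:20–15:40.
Liang ∩ Viktor: 08:15–08:30, 09:30–09:50, 14:10–14:40.
Liang ∩ Viktor ∩ Quinn: 08:15–08:30, 09:30–09:50, 14:10–14:40.
Liang ∩ Viktor ∩ Quinn ∩ Carlos: 14:10–14:40.
Liang ∩ Viktor ∩ Quinn ∩ Carlos ∩ Callum: 14:10–14:40.
Restricted to 10:30–14:35: 14:10–14:35.
Windows ≥ 45 min: (none).
That's 0 windows.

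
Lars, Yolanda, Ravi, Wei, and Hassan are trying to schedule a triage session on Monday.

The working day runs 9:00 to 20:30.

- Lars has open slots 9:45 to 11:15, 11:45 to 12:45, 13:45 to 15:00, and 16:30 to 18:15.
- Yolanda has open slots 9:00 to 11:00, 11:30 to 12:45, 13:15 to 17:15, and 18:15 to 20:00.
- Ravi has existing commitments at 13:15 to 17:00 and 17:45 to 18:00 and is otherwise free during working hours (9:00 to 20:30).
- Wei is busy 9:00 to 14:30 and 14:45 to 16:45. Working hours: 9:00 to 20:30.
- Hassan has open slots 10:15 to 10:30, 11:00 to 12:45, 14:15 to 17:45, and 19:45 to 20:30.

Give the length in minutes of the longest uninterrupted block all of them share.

Ravi free within 09:00–20:30: 09:00–13:15, 17:00–17:45, 18:00–20:30.
Wei free within 09:00–20:30: 14:30–14:45, 16:45–20:30.
Lars ∩ Yolanda: 09:45–11:00, 11:45–12:45, 13:45–15:00, 16:30–17:15.
Lars ∩ Yolanda ∩ Ravi: 09:45–11:00, 11:45–12:45, 17:00–17:15.
Lars ∩ Yolanda ∩ Ravi ∩ Wei: 17:00–17:15.
Lars ∩ Yolanda ∩ Ravi ∩ Wei ∩ Hassan: 17:00–17:15.
Single common window of 15 minutes.

15 minutes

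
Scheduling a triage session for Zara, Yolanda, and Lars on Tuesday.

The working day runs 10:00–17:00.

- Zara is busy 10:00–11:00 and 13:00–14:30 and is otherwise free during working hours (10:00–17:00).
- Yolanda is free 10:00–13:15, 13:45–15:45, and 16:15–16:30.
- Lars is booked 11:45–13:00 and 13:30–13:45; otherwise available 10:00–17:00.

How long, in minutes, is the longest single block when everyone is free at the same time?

75 minutes

Zara free within 10:00–17:00: 11:00–13:00, 14:30–17:00.
Lars free within 10:00–17:00: 10:00–11:45, 13:00–13:30, 13:45–17:00.
Zara ∩ Yolanda: 11:00–13:00, 14:30–15:45, 16:15–16:30.
Zara ∩ Yolanda ∩ Lars: 11:00–11:45, 14:30–15:45, 16:15–16:30.
Common window lengths: 45, 75, 15 min; longest is 75.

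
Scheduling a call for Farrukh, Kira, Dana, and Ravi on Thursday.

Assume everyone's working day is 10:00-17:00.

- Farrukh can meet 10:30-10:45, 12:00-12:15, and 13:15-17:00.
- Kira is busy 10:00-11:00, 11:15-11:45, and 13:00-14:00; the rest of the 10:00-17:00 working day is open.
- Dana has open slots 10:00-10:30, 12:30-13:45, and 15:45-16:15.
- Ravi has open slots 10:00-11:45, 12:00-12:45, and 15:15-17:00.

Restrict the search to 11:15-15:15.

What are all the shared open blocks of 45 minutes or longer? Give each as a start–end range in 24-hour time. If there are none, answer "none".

Kira free within 10:00–17:00: 11:00–11:15, 11:45–13:00, 14:00–17:00.
Farrukh ∩ Kira: 12:00–12:15, 14:00–17:00.
Farrukh ∩ Kira ∩ Dana: 15:45–16:15.
Farrukh ∩ Kira ∩ Dana ∩ Ravi: 15:45–16:15.
Restricted to 11:15–15:15: (none).
Windows ≥ 45 min: (none).

none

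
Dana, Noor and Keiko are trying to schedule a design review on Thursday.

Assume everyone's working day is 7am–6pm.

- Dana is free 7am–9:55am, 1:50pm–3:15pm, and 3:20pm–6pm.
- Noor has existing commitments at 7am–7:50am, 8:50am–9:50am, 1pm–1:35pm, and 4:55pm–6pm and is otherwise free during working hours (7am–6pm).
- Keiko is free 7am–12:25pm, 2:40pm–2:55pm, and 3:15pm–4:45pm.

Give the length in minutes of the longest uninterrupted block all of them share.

85 minutes

Noor free within 07:00–18:00: 07:50–08:50, 09:50–13:00, 13:35–16:55.
Dana ∩ Noor: 07:50–08:50, 09:50–09:55, 13:50–15:15, 15:20–16:55.
Dana ∩ Noor ∩ Keiko: 07:50–08:50, 09:50–09:55, 14:40–14:55, 15:20–16:45.
Common window lengths: 60, 5, 15, 85 min; longest is 85.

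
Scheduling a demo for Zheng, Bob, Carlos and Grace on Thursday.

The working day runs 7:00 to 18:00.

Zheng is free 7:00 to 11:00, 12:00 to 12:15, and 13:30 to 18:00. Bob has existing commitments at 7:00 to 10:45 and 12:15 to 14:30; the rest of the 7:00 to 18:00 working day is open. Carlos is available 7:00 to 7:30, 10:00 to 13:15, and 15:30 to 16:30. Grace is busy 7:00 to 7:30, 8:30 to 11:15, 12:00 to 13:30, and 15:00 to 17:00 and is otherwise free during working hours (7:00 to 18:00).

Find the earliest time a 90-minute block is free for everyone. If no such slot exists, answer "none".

none

Bob free within 07:00–18:00: 10:45–12:15, 14:30–18:00.
Grace free within 07:00–18:00: 07:30–08:30, 11:15–12:00, 13:30–15:00, 17:00–18:00.
Zheng ∩ Bob: 10:45–11:00, 12:00–12:15, 14:30–18:00.
Zheng ∩ Bob ∩ Carlos: 10:45–11:00, 12:00–12:15, 15:30–16:30.
Zheng ∩ Bob ∩ Carlos ∩ Grace: (none).
Windows ≥ 90 min: (none).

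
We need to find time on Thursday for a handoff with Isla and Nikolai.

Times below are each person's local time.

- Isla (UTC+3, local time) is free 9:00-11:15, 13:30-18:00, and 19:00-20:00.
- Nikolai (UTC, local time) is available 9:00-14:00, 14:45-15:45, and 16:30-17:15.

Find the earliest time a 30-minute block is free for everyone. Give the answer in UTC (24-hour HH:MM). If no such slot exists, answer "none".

Isla → UTC: 06:00–08:15, 10:30–15:00, 16:00–17:00.
Nikolai → UTC: 09:00–14:00, 14:45–15:45, 16:30–17:15.
Isla ∩ Nikolai: 10:30–14:00, 14:45–15:00, 16:30–17:00.
Windows ≥ 30 min: 10:30–14:00, 16:30–17:00.
Earliest such window starts at 10:30.

10:30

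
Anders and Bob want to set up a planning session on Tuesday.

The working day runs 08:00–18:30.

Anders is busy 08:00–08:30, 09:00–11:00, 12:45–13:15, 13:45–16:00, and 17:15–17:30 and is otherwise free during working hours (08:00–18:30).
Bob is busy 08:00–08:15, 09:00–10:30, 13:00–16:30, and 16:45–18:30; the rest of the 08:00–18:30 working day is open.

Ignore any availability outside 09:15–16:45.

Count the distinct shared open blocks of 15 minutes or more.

2

Anders free within 08:00–18:30: 08:30–09:00, 11:00–12:45, 13:15–13:45, 16:00–17:15, 17:30–18:30.
Bob free within 08:00–18:30: 08:15–09:00, 10:30–13:00, 16:30–16:45.
Anders ∩ Bob: 08:30–09:00, 11:00–12:45, 16:30–16:45.
Restricted to 09:15–16:45: 11:00–12:45, 16:30–16:45.
Windows ≥ 15 min: 11:00–12:45, 16:30–16:45.
That's 2 windows.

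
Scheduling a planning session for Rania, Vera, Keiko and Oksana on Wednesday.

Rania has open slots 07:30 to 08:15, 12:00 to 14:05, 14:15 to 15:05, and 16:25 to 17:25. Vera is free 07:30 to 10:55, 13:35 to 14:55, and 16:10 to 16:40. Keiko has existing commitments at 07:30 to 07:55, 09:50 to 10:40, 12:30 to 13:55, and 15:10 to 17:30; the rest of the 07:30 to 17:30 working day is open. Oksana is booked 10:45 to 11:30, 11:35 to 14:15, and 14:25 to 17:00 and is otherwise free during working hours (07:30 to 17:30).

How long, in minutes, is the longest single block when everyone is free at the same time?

20 minutes

Keiko free within 07:30–17:30: 07:55–09:50, 10:40–12:30, 13:55–15:10.
Oksana free within 07:30–17:30: 07:30–10:45, 11:30–11:35, 14:15–14:25, 17:00–17:30.
Rania ∩ Vera: 07:30–08:15, 13:35–14:05, 14:15–14:55, 16:25–16:40.
Rania ∩ Vera ∩ Keiko: 07:55–08:15, 13:55–14:05, 14:15–14:55.
Rania ∩ Vera ∩ Keiko ∩ Oksana: 07:55–08:15, 14:15–14:25.
Common window lengths: 20, 10 min; longest is 20.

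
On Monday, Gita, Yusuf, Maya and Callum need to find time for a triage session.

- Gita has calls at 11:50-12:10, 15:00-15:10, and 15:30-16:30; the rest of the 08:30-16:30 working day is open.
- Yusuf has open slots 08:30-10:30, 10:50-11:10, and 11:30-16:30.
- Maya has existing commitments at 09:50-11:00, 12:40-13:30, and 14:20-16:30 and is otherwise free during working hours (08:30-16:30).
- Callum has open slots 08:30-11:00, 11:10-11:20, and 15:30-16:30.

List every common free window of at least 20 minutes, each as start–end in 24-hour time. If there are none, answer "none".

Gita free within 08:30–16:30: 08:30–11:50, 12:10–15:00, 15:10–15:30.
Maya free within 08:30–16:30: 08:30–09:50, 11:00–12:40, 13:30–14:20.
Gita ∩ Yusuf: 08:30–10:30, 10:50–11:10, 11:30–11:50, 12:10–15:00, 15:10–15:30.
Gita ∩ Yusuf ∩ Maya: 08:30–09:50, 11:00–11:10, 11:30–11:50, 12:10–12:40, 13:30–14:20.
Gita ∩ Yusuf ∩ Maya ∩ Callum: 08:30–09:50.
Windows ≥ 20 min: 08:30–09:50.

08:30–09:50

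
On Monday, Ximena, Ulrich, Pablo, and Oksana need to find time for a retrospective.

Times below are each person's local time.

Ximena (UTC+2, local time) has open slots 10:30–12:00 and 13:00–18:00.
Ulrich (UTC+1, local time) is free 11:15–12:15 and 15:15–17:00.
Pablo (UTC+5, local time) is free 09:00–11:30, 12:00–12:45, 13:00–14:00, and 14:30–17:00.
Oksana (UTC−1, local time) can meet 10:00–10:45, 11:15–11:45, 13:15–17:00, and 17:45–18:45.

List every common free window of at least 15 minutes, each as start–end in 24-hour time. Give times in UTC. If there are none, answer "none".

Ximena → UTC: 08:30–10:00, 11:00–16:00.
Ulrich → UTC: 10:15–11:15, 14:15–16:00.
Pablo → UTC: 04:00–06:30, 07:00–07:45, 08:00–09:00, 09:30–12:00.
Oksana → UTC: 11:00–11:45, 12:15–12:45, 14:15–18:00, 18:45–19:45.
Ximena ∩ Ulrich: 11:00–11:15, 14:15–16:00.
Ximena ∩ Ulrich ∩ Pablo: 11:00–11:15.
Ximena ∩ Ulrich ∩ Pablo ∩ Oksana: 11:00–11:15.
Windows ≥ 15 min: 11:00–11:15.

11:00–11:15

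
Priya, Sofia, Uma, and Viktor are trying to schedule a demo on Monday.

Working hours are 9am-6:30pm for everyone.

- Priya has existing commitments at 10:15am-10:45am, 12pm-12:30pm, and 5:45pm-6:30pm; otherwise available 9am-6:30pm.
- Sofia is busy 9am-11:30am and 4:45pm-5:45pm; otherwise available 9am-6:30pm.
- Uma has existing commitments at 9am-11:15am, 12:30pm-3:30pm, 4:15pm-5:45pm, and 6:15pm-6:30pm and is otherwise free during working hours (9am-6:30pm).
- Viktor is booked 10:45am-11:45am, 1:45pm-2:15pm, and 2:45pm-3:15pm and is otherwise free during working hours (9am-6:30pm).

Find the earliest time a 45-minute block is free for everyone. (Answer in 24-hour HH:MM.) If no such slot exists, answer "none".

Priya free within 09:00–18:30: 09:00–10:15, 10:45–12:00, 12:30–17:45.
Sofia free within 09:00–18:30: 11:30–16:45, 17:45–18:30.
Uma free within 09:00–18:30: 11:15–12:30, 15:30–16:15, 17:45–18:15.
Viktor free within 09:00–18:30: 09:00–10:45, 11:45–13:45, 14:15–14:45, 15:15–18:30.
Priya ∩ Sofia: 11:30–12:00, 12:30–16:45.
Priya ∩ Sofia ∩ Uma: 11:30–12:00, 15:30–16:15.
Priya ∩ Sofia ∩ Uma ∩ Viktor: 11:45–12:00, 15:30–16:15.
Windows ≥ 45 min: 15:30–16:15.
Earliest such window starts at 15:30.

15:30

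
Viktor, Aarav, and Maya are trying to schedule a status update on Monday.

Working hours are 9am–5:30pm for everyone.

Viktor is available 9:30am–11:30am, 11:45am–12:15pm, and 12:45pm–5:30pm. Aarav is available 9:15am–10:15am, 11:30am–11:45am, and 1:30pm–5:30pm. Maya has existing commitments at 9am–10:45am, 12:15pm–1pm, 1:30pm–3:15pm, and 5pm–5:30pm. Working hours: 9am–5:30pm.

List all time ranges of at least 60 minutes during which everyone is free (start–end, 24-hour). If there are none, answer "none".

Maya free within 09:00–17:30: 10:45–12:15, 13:00–13:30, 15:15–17:00.
Viktor ∩ Aarav: 09:30–10:15, 13:30–17:30.
Viktor ∩ Aarav ∩ Maya: 15:15–17:00.
Windows ≥ 60 min: 15:15–17:00.

15:15–17:00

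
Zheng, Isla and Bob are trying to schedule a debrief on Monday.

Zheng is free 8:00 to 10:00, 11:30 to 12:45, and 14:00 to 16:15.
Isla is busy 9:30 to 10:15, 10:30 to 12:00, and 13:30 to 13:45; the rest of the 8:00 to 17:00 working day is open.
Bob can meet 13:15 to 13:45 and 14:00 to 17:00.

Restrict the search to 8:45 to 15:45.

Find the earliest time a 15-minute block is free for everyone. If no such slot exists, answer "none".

14:00

Isla free within 08:00–17:00: 08:00–09:30, 10:15–10:30, 12:00–13:30, 13:45–17:00.
Zheng ∩ Isla: 08:00–09:30, 12:00–12:45, 14:00–16:15.
Zheng ∩ Isla ∩ Bob: 14:00–16:15.
Restricted to 08:45–15:45: 14:00–15:45.
Windows ≥ 15 min: 14:00–15:45.
Earliest such window starts at 14:00.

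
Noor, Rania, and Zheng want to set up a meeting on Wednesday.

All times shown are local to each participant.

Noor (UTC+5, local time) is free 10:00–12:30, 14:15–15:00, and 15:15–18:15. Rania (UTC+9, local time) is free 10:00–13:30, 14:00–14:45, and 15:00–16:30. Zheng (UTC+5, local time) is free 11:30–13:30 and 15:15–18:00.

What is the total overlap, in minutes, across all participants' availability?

60 minutes

Noor → UTC: 05:00–07:30, 09:15–10:00, 10:15–13:15.
Rania → UTC: 01:00–04:30, 05:00–05:45, 06:00–07:30.
Zheng → UTC: 06:30–08:30, 10:15–13:00.
Noor ∩ Rania: 05:00–05:45, 06:00–07:30.
Noor ∩ Rania ∩ Zheng: 06:30–07:30.
Total common minutes: 60.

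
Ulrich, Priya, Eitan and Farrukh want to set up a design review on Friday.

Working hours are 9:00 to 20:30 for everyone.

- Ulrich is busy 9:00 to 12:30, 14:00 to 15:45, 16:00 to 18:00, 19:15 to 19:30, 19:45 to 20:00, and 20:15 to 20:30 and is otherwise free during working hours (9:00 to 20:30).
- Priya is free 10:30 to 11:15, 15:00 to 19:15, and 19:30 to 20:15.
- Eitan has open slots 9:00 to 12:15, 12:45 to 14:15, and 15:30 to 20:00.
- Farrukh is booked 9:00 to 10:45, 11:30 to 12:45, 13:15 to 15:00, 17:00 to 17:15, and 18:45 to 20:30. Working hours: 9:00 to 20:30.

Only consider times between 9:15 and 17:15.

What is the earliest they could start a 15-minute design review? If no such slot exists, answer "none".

Ulrich free within 09:00–20:30: 12:30–14:00, 15:45–16:00, 18:00–19:15, 19:30–19:45, 20:00–20:15.
Farrukh free within 09:00–20:30: 10:45–11:30, 12:45–13:15, 15:00–17:00, 17:15–18:45.
Ulrich ∩ Priya: 15:45–16:00, 18:00–19:15, 19:30–19:45, 20:00–20:15.
Ulrich ∩ Priya ∩ Eitan: 15:45–16:00, 18:00–19:15, 19:30–19:45.
Ulrich ∩ Priya ∩ Eitan ∩ Farrukh: 15:45–16:00, 18:00–18:45.
Restricted to 09:15–17:15: 15:45–16:00.
Windows ≥ 15 min: 15:45–16:00.
Earliest such window starts at 15:45.

15:45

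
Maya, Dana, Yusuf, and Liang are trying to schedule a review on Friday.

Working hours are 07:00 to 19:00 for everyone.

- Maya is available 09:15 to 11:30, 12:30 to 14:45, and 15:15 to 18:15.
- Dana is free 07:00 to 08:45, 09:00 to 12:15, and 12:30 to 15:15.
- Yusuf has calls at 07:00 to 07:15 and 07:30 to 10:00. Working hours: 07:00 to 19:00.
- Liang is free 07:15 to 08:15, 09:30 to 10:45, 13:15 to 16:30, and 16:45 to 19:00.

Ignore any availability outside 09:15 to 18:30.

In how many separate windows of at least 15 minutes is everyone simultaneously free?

Yusuf free within 07:00–19:00: 07:15–07:30, 10:00–19:00.
Maya ∩ Dana: 09:15–11:30, 12:30–14:45.
Maya ∩ Dana ∩ Yusuf: 10:00–11:30, 12:30–14:45.
Maya ∩ Dana ∩ Yusuf ∩ Liang: 10:00–10:45, 13:15–14:45.
Restricted to 09:15–18:30: 10:00–10:45, 13:15–14:45.
Windows ≥ 15 min: 10:00–10:45, 13:15–14:45.
That's 2 windows.

2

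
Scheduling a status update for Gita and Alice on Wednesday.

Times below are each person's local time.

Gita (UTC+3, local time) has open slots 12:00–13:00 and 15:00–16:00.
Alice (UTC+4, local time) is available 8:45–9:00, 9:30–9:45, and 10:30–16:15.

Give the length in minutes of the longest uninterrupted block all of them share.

60 minutes

Gita → UTC: 09:00–10:00, 12:00–13:00.
Alice → UTC: 04:45–05:00, 05:30–05:45, 06:30–12:15.
Gita ∩ Alice: 09:00–10:00, 12:00–12:15.
Common window lengths: 60, 15 min; longest is 60.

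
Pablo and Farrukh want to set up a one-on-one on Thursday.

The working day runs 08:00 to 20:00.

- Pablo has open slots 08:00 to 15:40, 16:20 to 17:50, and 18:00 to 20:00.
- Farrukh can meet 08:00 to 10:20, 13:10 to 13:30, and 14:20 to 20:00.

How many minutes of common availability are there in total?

450 minutes

Pablo ∩ Farrukh: 08:00–10:20, 13:10–13:30, 14:20–15:40, 16:20–17:50, 18:00–20:00.
Total common minutes: 140 + 20 + 80 + 90 + 120 = 450.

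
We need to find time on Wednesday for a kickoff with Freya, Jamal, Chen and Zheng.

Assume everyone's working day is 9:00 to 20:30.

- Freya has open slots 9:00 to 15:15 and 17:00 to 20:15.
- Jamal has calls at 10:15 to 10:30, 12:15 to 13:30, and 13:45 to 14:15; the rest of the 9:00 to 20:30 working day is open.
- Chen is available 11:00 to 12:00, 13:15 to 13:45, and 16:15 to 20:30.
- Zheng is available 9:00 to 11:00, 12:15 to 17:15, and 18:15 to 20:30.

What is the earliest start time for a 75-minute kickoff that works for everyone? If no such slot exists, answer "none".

Jamal free within 09:00–20:30: 09:00–10:15, 10:30–12:15, 13:30–13:45, 14:15–20:30.
Freya ∩ Jamal: 09:00–10:15, 10:30–12:15, 13:30–13:45, 14:15–15:15, 17:00–20:15.
Freya ∩ Jamal ∩ Chen: 11:00–12:00, 13:30–13:45, 17:00–20:15.
Freya ∩ Jamal ∩ Chen ∩ Zheng: 13:30–13:45, 17:00–17:15, 18:15–20:15.
Windows ≥ 75 min: 18:15–20:15.
Earliest such window starts at 18:15.

18:15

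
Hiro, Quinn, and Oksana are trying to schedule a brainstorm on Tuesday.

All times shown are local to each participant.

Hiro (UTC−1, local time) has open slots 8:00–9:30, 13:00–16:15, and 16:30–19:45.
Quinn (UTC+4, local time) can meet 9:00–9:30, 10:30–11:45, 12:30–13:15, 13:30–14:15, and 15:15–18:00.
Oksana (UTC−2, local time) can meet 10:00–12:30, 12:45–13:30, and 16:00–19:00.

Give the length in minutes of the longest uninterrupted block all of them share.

0 minutes

Hiro → UTC: 09:00–10:30, 14:00–17:15, 17:30–20:45.
Quinn → UTC: 05:00–05:30, 06:30–07:45, 08:30–09:15, 09:30–10:15, 11:15–14:00.
Oksana → UTC: 12:00–14:30, 14:45–15:30, 18:00–21:00.
Hiro ∩ Quinn: 09:00–09:15, 09:30–10:15.
Hiro ∩ Quinn ∩ Oksana: (none).
No common window.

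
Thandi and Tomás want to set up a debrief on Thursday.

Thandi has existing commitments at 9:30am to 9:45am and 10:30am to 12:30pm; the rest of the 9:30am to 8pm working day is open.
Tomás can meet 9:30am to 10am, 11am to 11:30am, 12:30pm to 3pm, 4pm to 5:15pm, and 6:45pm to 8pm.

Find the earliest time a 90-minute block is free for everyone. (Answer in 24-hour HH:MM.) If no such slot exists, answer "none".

12:30

Thandi free within 09:30–20:00: 09:45–10:30, 12:30–20:00.
Thandi ∩ Tomás: 09:45–10:00, 12:30–15:00, 16:00–17:15, 18:45–20:00.
Windows ≥ 90 min: 12:30–15:00.
Earliest such window starts at 12:30.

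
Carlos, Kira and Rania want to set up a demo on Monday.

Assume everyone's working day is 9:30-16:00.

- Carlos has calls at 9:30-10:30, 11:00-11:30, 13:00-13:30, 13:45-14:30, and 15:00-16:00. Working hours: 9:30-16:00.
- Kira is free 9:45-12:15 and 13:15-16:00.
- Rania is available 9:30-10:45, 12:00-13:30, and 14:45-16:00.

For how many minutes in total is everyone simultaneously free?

45 minutes

Carlos free within 09:30–16:00: 10:30–11:00, 11:30–13:00, 13:30–13:45, 14:30–15:00.
Carlos ∩ Kira: 10:30–11:00, 11:30–12:15, 13:30–13:45, 14:30–15:00.
Carlos ∩ Kira ∩ Rania: 10:30–10:45, 12:00–12:15, 14:45–15:00.
Total common minutes: 15 + 15 + 15 = 45.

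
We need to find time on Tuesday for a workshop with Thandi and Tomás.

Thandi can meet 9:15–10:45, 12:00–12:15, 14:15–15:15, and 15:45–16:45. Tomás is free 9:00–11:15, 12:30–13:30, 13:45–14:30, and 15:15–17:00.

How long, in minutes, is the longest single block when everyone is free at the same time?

90 minutes

Thandi ∩ Tomás: 09:15–10:45, 14:15–14:30, 15:45–16:45.
Common window lengths: 90, 15, 60 min; longest is 90.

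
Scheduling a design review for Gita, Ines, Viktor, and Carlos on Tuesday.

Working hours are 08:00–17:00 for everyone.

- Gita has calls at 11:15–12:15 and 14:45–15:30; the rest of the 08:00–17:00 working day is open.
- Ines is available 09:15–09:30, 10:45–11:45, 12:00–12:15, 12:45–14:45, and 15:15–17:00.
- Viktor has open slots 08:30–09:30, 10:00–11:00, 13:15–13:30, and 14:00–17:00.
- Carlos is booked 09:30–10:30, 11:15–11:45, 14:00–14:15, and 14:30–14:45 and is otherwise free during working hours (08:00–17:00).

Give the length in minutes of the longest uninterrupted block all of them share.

Gita free within 08:00–17:00: 08:00–11:15, 12:15–14:45, 15:30–17:00.
Carlos free within 08:00–17:00: 08:00–09:30, 10:30–11:15, 11:45–14:00, 14:15–14:30, 14:45–17:00.
Gita ∩ Ines: 09:15–09:30, 10:45–11:15, 12:45–14:45, 15:30–17:00.
Gita ∩ Ines ∩ Viktor: 09:15–09:30, 10:45–11:00, 13:15–13:30, 14:00–14:45, 15:30–17:00.
Gita ∩ Ines ∩ Viktor ∩ Carlos: 09:15–09:30, 10:45–11:00, 13:15–13:30, 14:15–14:30, 15:30–17:00.
Common window lengths: 15, 15, 15, 15, 90 min; longest is 90.

90 minutes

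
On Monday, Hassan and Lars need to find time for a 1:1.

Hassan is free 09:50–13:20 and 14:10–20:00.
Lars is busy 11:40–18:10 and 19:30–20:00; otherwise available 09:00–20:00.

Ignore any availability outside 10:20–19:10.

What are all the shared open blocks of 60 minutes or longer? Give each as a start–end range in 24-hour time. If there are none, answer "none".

10:20–11:40, 18:10–19:10

Lars free within 09:00–20:00: 09:00–11:40, 18:10–19:30.
Hassan ∩ Lars: 09:50–11:40, 18:10–19:30.
Restricted to 10:20–19:10: 10:20–11:40, 18:10–19:10.
Windows ≥ 60 min: 10:20–11:40, 18:10–19:10.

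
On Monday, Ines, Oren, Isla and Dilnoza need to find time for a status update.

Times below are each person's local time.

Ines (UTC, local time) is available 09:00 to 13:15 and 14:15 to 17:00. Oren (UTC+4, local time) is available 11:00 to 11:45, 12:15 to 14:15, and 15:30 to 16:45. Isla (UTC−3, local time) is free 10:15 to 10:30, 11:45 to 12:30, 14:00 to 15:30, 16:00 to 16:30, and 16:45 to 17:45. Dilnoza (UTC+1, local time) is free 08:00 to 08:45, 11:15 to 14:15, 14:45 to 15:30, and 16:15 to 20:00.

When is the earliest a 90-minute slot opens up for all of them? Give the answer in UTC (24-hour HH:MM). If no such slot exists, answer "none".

Ines → UTC: 09:00–13:15, 14:15–17:00.
Oren → UTC: 07:00–07:45, 08:15–10:15, 11:30–12:45.
Isla → UTC: 13:15–13:30, 14:45–15:30, 17:00–18:30, 19:00–19:30, 19:45–20:45.
Dilnoza → UTC: 07:00–07:45, 10:15–13:15, 13:45–14:30, 15:15–19:00.
Ines ∩ Oren: 09:00–10:15, 11:30–12:45.
Ines ∩ Oren ∩ Isla: (none).
Ines ∩ Oren ∩ Isla ∩ Dilnoza: (none).
Windows ≥ 90 min: (none).

none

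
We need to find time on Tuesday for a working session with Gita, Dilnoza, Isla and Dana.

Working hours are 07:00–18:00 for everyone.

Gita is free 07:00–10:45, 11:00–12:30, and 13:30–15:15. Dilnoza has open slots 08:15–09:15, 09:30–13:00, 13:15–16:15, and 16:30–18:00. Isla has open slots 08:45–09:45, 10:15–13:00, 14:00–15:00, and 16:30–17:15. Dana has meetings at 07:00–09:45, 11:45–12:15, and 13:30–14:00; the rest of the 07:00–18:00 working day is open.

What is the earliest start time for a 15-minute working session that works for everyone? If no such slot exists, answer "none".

10:15

Dana free within 07:00–18:00: 09:45–11:45, 12:15–13:30, 14:00–18:00.
Gita ∩ Dilnoza: 08:15–09:15, 09:30–10:45, 11:00–12:30, 13:30–15:15.
Gita ∩ Dilnoza ∩ Isla: 08:45–09:15, 09:30–09:45, 10:15–10:45, 11:00–12:30, 14:00–15:00.
Gita ∩ Dilnoza ∩ Isla ∩ Dana: 10:15–10:45, 11:00–11:45, 12:15–12:30, 14:00–15:00.
Windows ≥ 15 min: 10:15–10:45, 11:00–11:45, 12:15–12:30, 14:00–15:00.
Earliest such window starts at 10:15.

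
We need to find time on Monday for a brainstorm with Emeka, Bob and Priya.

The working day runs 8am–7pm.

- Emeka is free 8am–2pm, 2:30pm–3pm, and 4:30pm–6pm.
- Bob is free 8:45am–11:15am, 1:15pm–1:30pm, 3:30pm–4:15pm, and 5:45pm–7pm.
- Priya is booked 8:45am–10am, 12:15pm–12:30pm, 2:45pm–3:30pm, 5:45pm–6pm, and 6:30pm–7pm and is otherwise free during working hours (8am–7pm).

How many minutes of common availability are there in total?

90 minutes

Priya free within 08:00–19:00: 08:00–08:45, 10:00–12:15, 12:30–14:45, 15:30–17:45, 18:00–18:30.
Emeka ∩ Bob: 08:45–11:15, 13:15–13:30, 17:45–18:00.
Emeka ∩ Bob ∩ Priya: 10:00–11:15, 13:15–13:30.
Total common minutes: 75 + 15 = 90.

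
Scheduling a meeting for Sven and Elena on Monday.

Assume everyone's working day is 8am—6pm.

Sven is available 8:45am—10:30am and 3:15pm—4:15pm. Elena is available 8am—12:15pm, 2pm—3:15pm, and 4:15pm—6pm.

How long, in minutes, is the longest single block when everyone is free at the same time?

Sven ∩ Elena: 08:45–10:30.
Single common window of 105 minutes.

105 minutes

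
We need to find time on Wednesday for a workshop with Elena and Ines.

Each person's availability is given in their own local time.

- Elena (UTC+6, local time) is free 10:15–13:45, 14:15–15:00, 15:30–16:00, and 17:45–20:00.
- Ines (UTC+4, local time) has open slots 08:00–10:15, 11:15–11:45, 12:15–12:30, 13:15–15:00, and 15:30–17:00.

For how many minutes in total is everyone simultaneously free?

Elena → UTC: 04:15–07:45, 08:15–09:00, 09:30–10:00, 11:45–14:00.
Ines → UTC: 04:00–06:15, 07:15–07:45, 08:15–08:30, 09:15–11:00, 11:30–13:00.
Elena ∩ Ines: 04:15–06:15, 07:15–07:45, 08:15–08:30, 09:30–10:00, 11:45–13:00.
Total common minutes: 120 + 30 + 15 + 30 + 75 = 270.

270 minutes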